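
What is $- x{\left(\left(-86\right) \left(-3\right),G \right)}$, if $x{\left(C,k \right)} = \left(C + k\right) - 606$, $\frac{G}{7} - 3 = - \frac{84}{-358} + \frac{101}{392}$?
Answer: $\frac{3243305}{10024} \approx 323.55$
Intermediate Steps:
$G = \frac{245047}{10024}$ ($G = 21 + 7 \left(- \frac{84}{-358} + \frac{101}{392}\right) = 21 + 7 \left(\left(-84\right) \left(- \frac{1}{358}\right) + 101 \cdot \frac{1}{392}\right) = 21 + 7 \left(\frac{42}{179} + \frac{101}{392}\right) = 21 + 7 \cdot \frac{34543}{70168} = 21 + \frac{34543}{10024} = \frac{245047}{10024} \approx 24.446$)
$x{\left(C,k \right)} = -606 + C + k$
$- x{\left(\left(-86\right) \left(-3\right),G \right)} = - (-606 - -258 + \frac{245047}{10024}) = - (-606 + 258 + \frac{245047}{10024}) = \left(-1\right) \left(- \frac{3243305}{10024}\right) = \frac{3243305}{10024}$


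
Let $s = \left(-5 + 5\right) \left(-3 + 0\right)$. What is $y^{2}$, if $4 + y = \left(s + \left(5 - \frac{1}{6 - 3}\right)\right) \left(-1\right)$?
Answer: $\frac{676}{9} \approx 75.111$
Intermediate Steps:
$s = 0$ ($s = 0 \left(-3\right) = 0$)
$y = - \frac{26}{3}$ ($y = -4 + \left(0 + \left(5 - \frac{1}{6 - 3}\right)\right) \left(-1\right) = -4 + \left(0 + \left(5 - \frac{1}{3}\right)\right) \left(-1\right) = -4 + \left(0 + \frac{14}{3}\right) \left(-1\right) = -4 + \frac{14}{3} \left(-1\right) = -4 - \frac{14}{3} = - \frac{26}{3} \approx -8.6667$)
$y^{2} = \left(- \frac{26}{3}\right)^{2} = \frac{676}{9}$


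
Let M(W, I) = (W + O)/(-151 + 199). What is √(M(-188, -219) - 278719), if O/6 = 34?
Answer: 2*I*√627117/3 ≈ 527.94*I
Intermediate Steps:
O = 204 (O = 6*34 = 204)
M(W, I) = 17/4 + W/48 (M(W, I) = (W + 204)/(-151 + 199) = (204 + W)/48 = (204 + W)*(1/48) = 17/4 + W/48)
√(M(-188, -219) - 278719) = √((17/4 + (1/48)*(-188)) - 278719) = √((17/4 - 47/12) - 278719) = √(⅓ - 278719) = √(-836156/3) = 2*I*√627117/3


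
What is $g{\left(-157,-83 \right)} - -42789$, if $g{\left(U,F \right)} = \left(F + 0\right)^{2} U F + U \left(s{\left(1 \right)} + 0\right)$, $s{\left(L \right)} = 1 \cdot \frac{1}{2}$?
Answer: $\frac{179626539}{2} \approx 8.9813 \cdot 10^{7}$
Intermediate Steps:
$s{\left(L \right)} = \frac{1}{2}$ ($s{\left(L \right)} = 1 \cdot \frac{1}{2} = \frac{1}{2}$)
$g{\left(U,F \right)} = \frac{U}{2} + U F^{3}$ ($g{\left(U,F \right)} = \left(F + 0\right)^{2} U F + U \left(\frac{1}{2} + 0\right) = F^{2} U F + U \frac{1}{2} = U F^{2} F + \frac{U}{2} = U F^{3} + \frac{U}{2} = \frac{U}{2} + U F^{3}$)
$g{\left(-157,-83 \right)} - -42789 = - 157 \left(\frac{1}{2} + \left(-83\right)^{3}\right) - -42789 = - 157 \left(\frac{1}{2} - 571787\right) + 42789 = \left(-157\right) \left(- \frac{1143573}{2}\right) + 42789 = \frac{179540961}{2} + 42789 = \frac{179626539}{2}$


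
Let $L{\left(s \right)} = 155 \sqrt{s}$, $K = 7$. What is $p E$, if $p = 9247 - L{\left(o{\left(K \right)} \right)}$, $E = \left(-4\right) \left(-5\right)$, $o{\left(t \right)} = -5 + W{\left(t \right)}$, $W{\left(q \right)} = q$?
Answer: $184940 - 3100 \sqrt{2} \approx 1.8056 \cdot 10^{5}$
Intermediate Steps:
$o{\left(t \right)} = -5 + t$
$E = 20$
$p = 9247 - 155 \sqrt{2}$ ($p = 9247 - 155 \sqrt{-5 + 7} = 9247 - 155 \sqrt{2} \approx 9027.8$)
$p E = \left(9247 - 155 \sqrt{2}\right) 20 = 184940 - 3100 \sqrt{2}$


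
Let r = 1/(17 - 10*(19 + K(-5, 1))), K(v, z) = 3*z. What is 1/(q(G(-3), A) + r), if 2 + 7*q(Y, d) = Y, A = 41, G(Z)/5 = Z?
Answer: -203/494 ≈ -0.41093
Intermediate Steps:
G(Z) = 5*Z
q(Y, d) = -2/7 + Y/7
r = -1/203 (r = 1/(17 - 10*(19 + 3*1)) = 1/(17 - 10*(19 + 3)) = 1/(17 - 10*22) = 1/(17 - 220) = 1/(-203) = -1/203 ≈ -0.0049261)
1/(q(G(-3), A) + r) = 1/((-2/7 + (5*(-3))/7) - 1/203) = 1/((-2/7 + (1/7)*(-15)) - 1/203) = 1/((-2/7 - 15/7) - 1/203) = 1/(-17/7 - 1/203) = 1/(-494/203) = -203/494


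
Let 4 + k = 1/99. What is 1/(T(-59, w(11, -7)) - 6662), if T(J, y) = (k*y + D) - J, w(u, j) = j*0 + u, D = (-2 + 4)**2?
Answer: -9/59786 ≈ -0.00015054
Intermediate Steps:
k = -395/99 (k = -4 + 1/99 = -395/99 ≈ -3.9899)
D = 4 (D = 2**2 = 4)
w(u, j) = u (w(u, j) = 0 + u = u)
T(J, y) = 4 - J - 395*y/99 (T(J, y) = (-395*y/99 + 4) - J = (4 - 395*y/99) - J = 4 - J - 395*y/99)
1/(T(-59, w(11, -7)) - 6662) = 1/((4 - 1*(-59) - 395/99*11) - 6662) = 1/((4 + 59 - 395/9) - 6662) = 1/(172/9 - 6662) = 1/(-59786/9) = -9/59786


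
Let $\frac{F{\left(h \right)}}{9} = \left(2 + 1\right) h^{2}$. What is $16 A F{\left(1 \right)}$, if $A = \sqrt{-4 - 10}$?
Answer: $432 i \sqrt{14} \approx 1616.4 i$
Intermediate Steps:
$F{\left(h \right)} = 27 h^{2}$ ($F{\left(h \right)} = 9 \left(2 + 1\right) h^{2} = 9 \cdot 3 h^{2} = 27 h^{2}$)
$A = i \sqrt{14}$ ($A = \sqrt{-14} = i \sqrt{14} \approx 3.7417 i$)
$16 A F{\left(1 \right)} = 16 i \sqrt{14} \cdot 27 \cdot 1^{2} = 16 i \sqrt{14} \cdot 27 \cdot 1 = 16 i \sqrt{14} \cdot 27 = 432 i \sqrt{14}$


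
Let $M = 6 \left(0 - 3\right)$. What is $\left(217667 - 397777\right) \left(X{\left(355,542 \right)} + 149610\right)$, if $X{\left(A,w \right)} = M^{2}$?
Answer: $-27004612740$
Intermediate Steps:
$M = -18$ ($M = 6 \left(-3\right) = -18$)
$X{\left(A,w \right)} = 324$ ($X{\left(A,w \right)} = \left(-18\right)^{2} = 324$)
$\left(217667 - 397777\right) \left(X{\left(355,542 \right)} + 149610\right) = \left(217667 - 397777\right) \left(324 + 149610\right) = \left(-180110\right) 149934 = -27004612740$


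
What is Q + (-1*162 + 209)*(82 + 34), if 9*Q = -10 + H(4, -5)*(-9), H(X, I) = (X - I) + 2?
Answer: 48959/9 ≈ 5439.9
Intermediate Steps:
H(X, I) = 2 + X - I
Q = -109/9 (Q = (-10 + (2 + 4 - 1*(-5))*(-9))/9 = (-10 + (2 + 4 + 5)*(-9))/9 = (-10 + 11*(-9))/9 = (-10 - 99)/9 = (⅑)*(-109) = -109/9 ≈ -12.111)
Q + (-1*162 + 209)*(82 + 34) = -109/9 + (-1*162 + 209)*(82 + 34) = -109/9 + (-162 + 209)*116 = -109/9 + 47*116 = -109/9 + 5452 = 48959/9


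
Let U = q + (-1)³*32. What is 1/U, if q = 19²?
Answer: 1/329 ≈ 0.0030395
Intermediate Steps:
q = 361
U = 329 (U = 361 + (-1)³*32 = 361 - 1*32 = 361 - 32 = 329)
1/U = 1/329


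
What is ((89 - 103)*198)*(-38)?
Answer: 105336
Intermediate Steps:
((89 - 103)*198)*(-38) = -14*198*(-38) = -2772*(-38) = 105336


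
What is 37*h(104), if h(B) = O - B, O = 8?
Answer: -3552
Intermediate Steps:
h(B) = 8 - B
37*h(104) = 37*(8 - 1*104) = 37*(8 - 104) = 37*(-96) = -3552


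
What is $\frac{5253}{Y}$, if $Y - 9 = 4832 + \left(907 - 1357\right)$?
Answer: $\frac{5253}{4391} \approx 1.1963$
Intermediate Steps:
$Y = 4391$ ($Y = 9 + \left(4832 + \left(907 - 1357\right)\right) = 9 + \left(4832 - 450\right) = 9 + 4382 = 4391$)
$\frac{5253}{Y} = \frac{5253}{4391}$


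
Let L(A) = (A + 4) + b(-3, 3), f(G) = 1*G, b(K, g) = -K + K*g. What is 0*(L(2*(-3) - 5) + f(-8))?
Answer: 0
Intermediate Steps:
f(G) = G
L(A) = -2 + A (L(A) = (A + 4) - 3*(-1 + 3) = (4 + A) - 3*2 = (4 + A) - 6 = -2 + A)
0*(L(2*(-3) - 5) + f(-8)) = 0*((-2 + (2*(-3) - 5)) - 8) = 0*((-2 + (-6 - 5)) - 8) = 0*((-2 - 11) - 8) = 0*(-13 - 8) = 0*(-21) = 0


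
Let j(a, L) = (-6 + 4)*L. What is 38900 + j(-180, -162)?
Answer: 39224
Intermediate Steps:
j(a, L) = -2*L
38900 + j(-180, -162) = 38900 - 2*(-162) = 38900 + 324 = 39224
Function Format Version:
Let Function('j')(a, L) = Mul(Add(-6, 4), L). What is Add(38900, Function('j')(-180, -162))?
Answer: 39224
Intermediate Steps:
Function('j')(a, L) = Mul(-2, L)
Add(38900, Function('j')(-180, -162)) = Add(38900, Mul(-2, -162)) = Add(38900, 324) = 39224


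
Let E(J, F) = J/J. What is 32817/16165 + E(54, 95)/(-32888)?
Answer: 1079269331/531634520 ≈ 2.0301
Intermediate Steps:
E(J, F) = 1
32817/16165 + E(54, 95)/(-32888) = 32817/16165 + 1/(-32888) = 32817*(1/16165) + 1*(-1/32888) = 32817/16165 - 1/32888 = 1079269331/531634520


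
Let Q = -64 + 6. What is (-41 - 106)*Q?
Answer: 8526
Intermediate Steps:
Q = -58
(-41 - 106)*Q = (-41 - 106)*(-58) = -147*(-58) = 8526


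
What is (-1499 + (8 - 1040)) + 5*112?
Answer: -1971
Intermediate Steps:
(-1499 + (8 - 1040)) + 5*112 = (-1499 - 1032) + 560 = -2531 + 560 = -1971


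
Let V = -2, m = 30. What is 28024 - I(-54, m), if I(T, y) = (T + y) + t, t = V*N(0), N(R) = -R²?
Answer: 28048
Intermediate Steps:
t = 0 (t = -(-2)*0² = -(-2)*0 = -2*0 = 0)
I(T, y) = T + y (I(T, y) = (T + y) + 0 = T + y)
28024 - I(-54, m) = 28024 - (-54 + 30) = 28024 - 1*(-24) = 28024 + 24 = 28048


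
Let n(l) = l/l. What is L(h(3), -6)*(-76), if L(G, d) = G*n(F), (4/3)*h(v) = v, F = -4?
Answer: -171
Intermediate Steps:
h(v) = 3*v/4
n(l) = 1
L(G, d) = G (L(G, d) = G*1 = G)
L(h(3), -6)*(-76) = ((3/4)*3)*(-76) = (9/4)*(-76) = -171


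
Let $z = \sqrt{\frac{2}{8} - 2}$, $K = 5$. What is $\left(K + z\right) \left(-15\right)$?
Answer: $-75 - \frac{15 i \sqrt{7}}{2} \approx -75.0 - 19.843 i$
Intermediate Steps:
$z = \frac{i \sqrt{7}}{2}$ ($z = \sqrt{2 \cdot \frac{1}{8} - 2} = \sqrt{\frac{1}{4} - 2} = \sqrt{- \frac{7}{4}} = \frac{i \sqrt{7}}{2} \approx 1.3229 i$)
$\left(K + z\right) \left(-15\right) = \left(5 + \frac{i \sqrt{7}}{2}\right) \left(-15\right) = -75 - \frac{15 i \sqrt{7}}{2}$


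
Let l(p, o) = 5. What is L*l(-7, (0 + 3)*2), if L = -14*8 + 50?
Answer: -310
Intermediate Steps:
L = -62 (L = -112 + 50 = -62)
L*l(-7, (0 + 3)*2) = -62*5 = -310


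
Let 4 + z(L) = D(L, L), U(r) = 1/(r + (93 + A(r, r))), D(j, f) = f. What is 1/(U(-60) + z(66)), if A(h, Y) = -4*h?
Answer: 273/16927 ≈ 0.016128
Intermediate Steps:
U(r) = 1/(93 - 3*r) (U(r) = 1/(r + (93 - 4*r)) = 1/(93 - 3*r))
z(L) = -4 + L
1/(U(-60) + z(66)) = 1/(1/(3*(31 - 1*(-60))) + (-4 + 66)) = 1/(1/(3*(31 + 60)) + 62) = 1/((⅓)/91 + 62) = 1/((⅓)*(1/91) + 62) = 1/(1/273 + 62) = 1/(16927/273) = 273/16927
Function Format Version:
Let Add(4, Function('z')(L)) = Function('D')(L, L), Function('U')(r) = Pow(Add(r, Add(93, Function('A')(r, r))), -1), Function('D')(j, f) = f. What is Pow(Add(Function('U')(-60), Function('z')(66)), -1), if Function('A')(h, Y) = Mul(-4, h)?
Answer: Rational(273, 16927) ≈ 0.016128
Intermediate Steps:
Function('U')(r) = Pow(Add(93, Mul(-3, r)), -1) (Function('U')(r) = Pow(Add(r, Add(93, Mul(-4, r))), -1) = Pow(Add(93, Mul(-3, r)), -1))
Function('z')(L) = Add(-4, L)
Pow(Add(Function('U')(-60), Function('z')(66)), -1) = Pow(Add(Mul(Rational(1, 3), Pow(Add(31, Mul(-1, -60)), -1)), Add(-4, 66)), -1) = Pow(Add(Mul(Rational(1, 3), Pow(Add(31, 60), -1)), 62), -1) = Pow(Add(Mul(Rational(1, 3), Pow(91, -1)), 62), -1) = Pow(Add(Mul(Rational(1, 3), Rational(1, 91)), 62), -1) = Pow(Add(Rational(1, 273), 62), -1) = Pow(Rational(16927, 273), -1) = Rational(273, 16927)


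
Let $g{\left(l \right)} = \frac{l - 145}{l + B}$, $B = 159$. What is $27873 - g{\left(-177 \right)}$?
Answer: $\frac{250696}{9} \approx 27855.0$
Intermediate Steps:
$g{\left(l \right)} = \frac{-145 + l}{159 + l}$ ($g{\left(l \right)} = \frac{l - 145}{l + 159} = \frac{-145 + l}{159 + l}$)
$27873 - g{\left(-177 \right)} = 27873 - \frac{-145 - 177}{159 - 177} = 27873 - \frac{1}{-18} \left(-322\right) = 27873 - \left(- \frac{1}{18}\right) \left(-322\right) = 27873 - \frac{161}{9} = \frac{250696}{9}$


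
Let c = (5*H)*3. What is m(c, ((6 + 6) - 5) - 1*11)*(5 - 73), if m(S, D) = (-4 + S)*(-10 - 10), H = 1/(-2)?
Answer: -15640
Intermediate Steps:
H = -1/2 ≈ -0.50000
c = -15/2 (c = (5*(-1/2))*3 = -5/2*3 = -15/2 ≈ -7.5000)
m(S, D) = 80 - 20*S (m(S, D) = (-4 + S)*(-20) = 80 - 20*S)
m(c, ((6 + 6) - 5) - 1*11)*(5 - 73) = (80 - 20*(-15/2))*(5 - 73) = (80 + 150)*(-68) = 230*(-68) = -15640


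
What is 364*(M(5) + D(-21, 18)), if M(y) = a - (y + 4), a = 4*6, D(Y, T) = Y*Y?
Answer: 165984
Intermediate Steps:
D(Y, T) = Y²
a = 24
M(y) = 20 - y (M(y) = 24 - (y + 4) = 24 - (4 + y) = 24 + (-4 - y) = 20 - y)
364*(M(5) + D(-21, 18)) = 364*((20 - 1*5) + (-21)²) = 364*((20 - 5) + 441) = 364*(15 + 441) = 364*456 = 165984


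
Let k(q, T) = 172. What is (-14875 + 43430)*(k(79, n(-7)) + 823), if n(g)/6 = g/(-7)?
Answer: 28412225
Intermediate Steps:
n(g) = -6*g/7 (n(g) = 6*(g/(-7)) = 6*(g*(-1/7)) = 6*(-g/7) = -6*g/7)
(-14875 + 43430)*(k(79, n(-7)) + 823) = (-14875 + 43430)*(172 + 823) = 28555*995 = 28412225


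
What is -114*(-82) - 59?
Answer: 9289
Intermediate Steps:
-114*(-82) - 59 = 9348 - 59 = 9289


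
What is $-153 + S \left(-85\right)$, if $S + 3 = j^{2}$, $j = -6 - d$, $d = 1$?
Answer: $-4063$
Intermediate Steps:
$j = -7$ ($j = -6 - 1 = -7$)
$S = 46$ ($S = -3 + \left(-7\right)^{2} = -3 + 49 = 46$)
$-153 + S \left(-85\right) = -153 + 46 \left(-85\right) = -153 - 3910 = -4063$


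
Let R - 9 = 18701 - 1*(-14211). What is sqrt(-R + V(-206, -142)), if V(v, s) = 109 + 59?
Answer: I*sqrt(32753) ≈ 180.98*I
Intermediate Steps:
V(v, s) = 168
R = 32921 (R = 9 + (18701 - 1*(-14211)) = 9 + (18701 + 14211) = 9 + 32912 = 32921)
sqrt(-R + V(-206, -142)) = sqrt(-1*32921 + 168) = sqrt(-32921 + 168) = sqrt(-32753) = I*sqrt(32753)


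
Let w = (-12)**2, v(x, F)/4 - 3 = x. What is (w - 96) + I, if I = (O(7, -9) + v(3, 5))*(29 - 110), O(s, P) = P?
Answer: -1167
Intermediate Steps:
v(x, F) = 12 + 4*x
I = -1215 (I = (-9 + (12 + 4*3))*(29 - 110) = (-9 + (12 + 12))*(-81) = (-9 + 24)*(-81) = 15*(-81) = -1215)
w = 144
(w - 96) + I = (144 - 96) - 1215 = 48 - 1215 = -1167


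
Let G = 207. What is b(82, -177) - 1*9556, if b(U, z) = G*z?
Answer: -46195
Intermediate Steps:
b(U, z) = 207*z
b(82, -177) - 1*9556 = 207*(-177) - 1*9556 = -36639 - 9556 = -46195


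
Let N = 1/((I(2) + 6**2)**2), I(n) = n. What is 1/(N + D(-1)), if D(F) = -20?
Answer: -1444/28879 ≈ -0.050002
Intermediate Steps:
N = 1/1444 (N = 1/((2 + 6**2)**2) = 1/((2 + 36)**2) = 1/(38**2) = 1/1444 ≈ 0.00069252)
1/(N + D(-1)) = 1/(1/1444 - 20) = 1/(-28879/1444) = -1444/28879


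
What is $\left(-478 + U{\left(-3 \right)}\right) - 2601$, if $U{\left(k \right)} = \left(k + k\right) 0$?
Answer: $-3079$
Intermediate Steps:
$U{\left(k \right)} = 0$ ($U{\left(k \right)} = 2 k 0 = 0$)
$\left(-478 + U{\left(-3 \right)}\right) - 2601 = \left(-478 + 0\right) - 2601 = -478 - 2601 = -3079$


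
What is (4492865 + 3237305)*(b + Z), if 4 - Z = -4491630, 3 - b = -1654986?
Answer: 47514440715910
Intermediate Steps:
b = 1654989 (b = 3 - 1*(-1654986) = 3 + 1654986 = 1654989)
Z = 4491634 (Z = 4 - 1*(-4491630) = 4 + 4491630 = 4491634)
(4492865 + 3237305)*(b + Z) = (4492865 + 3237305)*(1654989 + 4491634) = 7730170*6146623 = 47514440715910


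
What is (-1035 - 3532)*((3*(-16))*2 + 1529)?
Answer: -6544511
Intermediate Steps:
(-1035 - 3532)*((3*(-16))*2 + 1529) = -4567*(-48*2 + 1529) = -4567*(-96 + 1529) = -4567*1433 = -6544511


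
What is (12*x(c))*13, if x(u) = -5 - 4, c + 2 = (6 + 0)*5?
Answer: -1404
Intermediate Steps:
c = 28 (c = -2 + (6 + 0)*5 = -2 + 6*5 = -2 + 30 = 28)
x(u) = -9
(12*x(c))*13 = (12*(-9))*13 = -108*13 = -1404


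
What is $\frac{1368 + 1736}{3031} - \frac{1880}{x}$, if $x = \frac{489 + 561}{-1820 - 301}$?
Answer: $\frac{57568148}{15155} \approx 3798.6$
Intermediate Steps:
$x = - \frac{50}{101}$ ($x = \frac{1050}{-2121} = 1050 \left(- \frac{1}{2121}\right) = - \frac{50}{101} \approx -0.49505$)
$\frac{1368 + 1736}{3031} - \frac{1880}{x} = \frac{1368 + 1736}{3031} - \frac{1880}{- \frac{50}{101}} = 3104 \cdot \frac{1}{3031} - - \frac{18988}{5} = \frac{3104}{3031} + \frac{18988}{5} = \frac{57568148}{15155}$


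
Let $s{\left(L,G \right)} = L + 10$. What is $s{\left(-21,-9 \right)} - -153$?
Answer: $142$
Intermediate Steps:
$s{\left(L,G \right)} = 10 + L$
$s{\left(-21,-9 \right)} - -153 = \left(10 - 21\right) - -153 = -11 + 153 = 142$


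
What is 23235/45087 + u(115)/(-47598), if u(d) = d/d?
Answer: 368631481/715350342 ≈ 0.51532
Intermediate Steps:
u(d) = 1
23235/45087 + u(115)/(-47598) = 23235/45087 + 1/(-47598) = 23235*(1/45087) + 1*(-1/47598) = 7745/15029 - 1/47598 = 368631481/715350342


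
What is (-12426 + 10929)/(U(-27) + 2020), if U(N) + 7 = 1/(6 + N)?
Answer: -31437/42272 ≈ -0.74368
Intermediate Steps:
U(N) = -7 + 1/(6 + N)
(-12426 + 10929)/(U(-27) + 2020) = (-12426 + 10929)/((-41 - 7*(-27))/(6 - 27) + 2020) = -1497/((-41 + 189)/(-21) + 2020) = -1497/(-1/21*148 + 2020) = -1497/(-148/21 + 2020) = -1497/42272/21 = -1497*21/42272 = -31437/42272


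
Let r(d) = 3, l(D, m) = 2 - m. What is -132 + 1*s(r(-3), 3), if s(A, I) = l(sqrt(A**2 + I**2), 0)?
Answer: -130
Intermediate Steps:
s(A, I) = 2 (s(A, I) = 2 - 1*0 = 2 + 0 = 2)
-132 + 1*s(r(-3), 3) = -132 + 1*2 = -132 + 2 = -130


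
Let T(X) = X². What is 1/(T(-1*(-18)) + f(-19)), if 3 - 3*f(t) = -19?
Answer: 3/994 ≈ 0.0030181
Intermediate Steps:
f(t) = 22/3 (f(t) = 1 - ⅓*(-19) = 1 + 19/3 = 22/3)
1/(T(-1*(-18)) + f(-19)) = 1/((-1*(-18))² + 22/3) = 1/(18² + 22/3) = 1/(324 + 22/3) = 1/(994/3) = 3/994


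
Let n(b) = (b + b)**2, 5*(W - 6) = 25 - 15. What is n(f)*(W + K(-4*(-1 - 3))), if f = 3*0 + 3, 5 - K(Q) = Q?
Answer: -108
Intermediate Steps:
W = 8 (W = 6 + (25 - 15)/5 = 6 + (1/5)*10 = 6 + 2 = 8)
K(Q) = 5 - Q
f = 3 (f = 0 + 3 = 3)
n(b) = 4*b**2 (n(b) = (2*b)**2 = 4*b**2)
n(f)*(W + K(-4*(-1 - 3))) = (4*3**2)*(8 + (5 - (-4)*(-1 - 3))) = (4*9)*(8 + (5 - (-4)*(-4))) = 36*(8 + (5 - 1*16)) = 36*(8 + (5 - 16)) = 36*(8 - 11) = 36*(-3) = -108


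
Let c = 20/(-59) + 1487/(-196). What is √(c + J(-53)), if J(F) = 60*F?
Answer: I*√2175045207/826 ≈ 56.462*I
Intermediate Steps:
c = -91653/11564 (c = 20*(-1/59) + 1487*(-1/196) = -20/59 - 1487/196 = -91653/11564 ≈ -7.9257)
√(c + J(-53)) = √(-91653/11564 + 60*(-53)) = √(-91653/11564 - 3180) = √(-36865173/11564) = I*√2175045207/826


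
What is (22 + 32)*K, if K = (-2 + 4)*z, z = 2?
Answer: 216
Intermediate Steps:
K = 4 (K = (-2 + 4)*2 = 2*2 = 4)
(22 + 32)*K = (22 + 32)*4 = 54*4 = 216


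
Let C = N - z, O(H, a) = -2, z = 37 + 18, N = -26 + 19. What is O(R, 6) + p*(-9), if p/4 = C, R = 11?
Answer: 2230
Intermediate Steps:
N = -7
z = 55
C = -62 (C = -7 - 1*55 = -7 - 55 = -62)
p = -248 (p = 4*(-62) = -248)
O(R, 6) + p*(-9) = -2 - 248*(-9) = -2 + 2232 = 2230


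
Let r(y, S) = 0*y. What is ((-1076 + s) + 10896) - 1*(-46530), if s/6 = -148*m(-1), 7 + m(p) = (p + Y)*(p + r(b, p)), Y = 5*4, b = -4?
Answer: 79438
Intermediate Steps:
r(y, S) = 0
Y = 20
m(p) = -7 + p*(20 + p) (m(p) = -7 + (p + 20)*(p + 0) = -7 + (20 + p)*p = -7 + p*(20 + p))
s = 23088 (s = 6*(-148*(-7 + (-1)**2 + 20*(-1))) = 6*(-148*(-7 + 1 - 20)) = 6*(-148*(-26)) = 6*3848 = 23088)
((-1076 + s) + 10896) - 1*(-46530) = ((-1076 + 23088) + 10896) - 1*(-46530) = (22012 + 10896) + 46530 = 32908 + 46530 = 79438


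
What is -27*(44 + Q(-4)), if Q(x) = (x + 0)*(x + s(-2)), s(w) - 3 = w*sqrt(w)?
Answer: -1296 - 216*I*sqrt(2) ≈ -1296.0 - 305.47*I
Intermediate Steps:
s(w) = 3 + w**(3/2) (s(w) = 3 + w*sqrt(w) = 3 + w**(3/2))
Q(x) = x*(3 + x - 2*I*sqrt(2)) (Q(x) = (x + 0)*(x + (3 + (-2)**(3/2))) = x*(x + (3 - 2*I*sqrt(2))) = x*(3 + x - 2*I*sqrt(2)))
-27*(44 + Q(-4)) = -27*(44 - 4*(3 - 4 - 2*I*sqrt(2))) = -27*(44 - 4*(-1 - 2*I*sqrt(2))) = -27*(44 + (4 + 8*I*sqrt(2))) = -27*(48 + 8*I*sqrt(2)) = -1296 - 216*I*sqrt(2)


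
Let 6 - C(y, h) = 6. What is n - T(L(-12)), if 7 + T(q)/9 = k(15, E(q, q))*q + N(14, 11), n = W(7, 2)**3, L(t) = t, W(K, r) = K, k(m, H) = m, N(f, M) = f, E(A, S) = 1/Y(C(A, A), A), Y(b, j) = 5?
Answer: 1900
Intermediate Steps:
C(y, h) = 0 (C(y, h) = 6 - 1*6 = 6 - 6 = 0)
E(A, S) = 1/5
n = 343 (n = 7**3 = 343)
T(q) = 63 + 135*q (T(q) = -63 + 9*(15*q + 14) = -63 + 9*(14 + 15*q) = -63 + (126 + 135*q) = 63 + 135*q)
n - T(L(-12)) = 343 - (63 + 135*(-12)) = 343 - (63 - 1620) = 343 - 1*(-1557) = 343 + 1557 = 1900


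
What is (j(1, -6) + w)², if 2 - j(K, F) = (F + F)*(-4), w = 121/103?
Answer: 21316689/10609 ≈ 2009.3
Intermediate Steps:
w = 121/103 (w = 121*(1/103) = 121/103 ≈ 1.1748)
j(K, F) = 2 + 8*F (j(K, F) = 2 - (F + F)*(-4) = 2 - 2*F*(-4) = 2 - (-8)*F = 2 + 8*F)
(j(1, -6) + w)² = ((2 + 8*(-6)) + 121/103)² = ((2 - 48) + 121/103)² = (-46 + 121/103)² = (-4617/103)² = 21316689/10609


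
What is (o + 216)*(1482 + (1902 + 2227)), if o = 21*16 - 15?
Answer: 3013107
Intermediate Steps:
o = 321 (o = 336 - 15 = 321)
(o + 216)*(1482 + (1902 + 2227)) = (321 + 216)*(1482 + (1902 + 2227)) = 537*(1482 + 4129) = 537*5611 = 3013107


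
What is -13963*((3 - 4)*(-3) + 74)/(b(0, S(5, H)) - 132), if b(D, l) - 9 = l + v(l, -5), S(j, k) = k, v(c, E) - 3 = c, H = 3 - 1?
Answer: 1075151/116 ≈ 9268.5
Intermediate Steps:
H = 2
v(c, E) = 3 + c
b(D, l) = 12 + 2*l (b(D, l) = 9 + (l + (3 + l)) = 9 + (3 + 2*l) = 12 + 2*l)
-13963*((3 - 4)*(-3) + 74)/(b(0, S(5, H)) - 132) = -13963*((3 - 4)*(-3) + 74)/((12 + 2*2) - 132) = -13963*(-1*(-3) + 74)/((12 + 4) - 132) = -13963*(3 + 74)/(16 - 132) = -1075151/(-116) = -1075151*(-1)/116 = -13963*(-77/116) = 1075151/116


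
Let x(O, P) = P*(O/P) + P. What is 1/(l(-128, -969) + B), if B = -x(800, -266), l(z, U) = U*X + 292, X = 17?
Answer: -1/16715 ≈ -5.9826e-5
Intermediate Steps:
x(O, P) = O + P
l(z, U) = 292 + 17*U (l(z, U) = U*17 + 292 = 17*U + 292 = 292 + 17*U)
B = -534 (B = -(800 - 266) = -1*534 = -534)
1/(l(-128, -969) + B) = 1/((292 + 17*(-969)) - 534) = 1/((292 - 16473) - 534) = 1/(-16181 - 534) = 1/(-16715) = -1/16715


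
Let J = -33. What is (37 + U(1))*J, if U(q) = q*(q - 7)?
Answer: -1023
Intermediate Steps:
U(q) = q*(-7 + q)
(37 + U(1))*J = (37 + 1*(-7 + 1))*(-33) = (37 + 1*(-6))*(-33) = (37 - 6)*(-33) = 31*(-33) = -1023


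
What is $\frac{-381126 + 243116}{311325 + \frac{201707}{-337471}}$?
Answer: $- \frac{23287186355}{52531478684} \approx -0.4433$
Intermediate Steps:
$\frac{-381126 + 243116}{311325 + \frac{201707}{-337471}} = - \frac{138010}{311325 + 201707 \left(- \frac{1}{337471}\right)} = - \frac{138010}{311325 - \frac{201707}{337471}} = - \frac{138010}{\frac{105062957368}{337471}} = \left(-138010\right) \frac{337471}{105062957368} = - \frac{23287186355}{52531478684}$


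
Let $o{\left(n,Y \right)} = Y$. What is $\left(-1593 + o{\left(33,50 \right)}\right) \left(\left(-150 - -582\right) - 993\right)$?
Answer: $865623$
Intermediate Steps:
$\left(-1593 + o{\left(33,50 \right)}\right) \left(\left(-150 - -582\right) - 993\right) = \left(-1593 + 50\right) \left(\left(-150 - -582\right) - 993\right) = - 1543 \left(\left(-150 + 582\right) - 993\right) = - 1543 \left(432 - 993\right) = \left(-1543\right) \left(-561\right) = 865623$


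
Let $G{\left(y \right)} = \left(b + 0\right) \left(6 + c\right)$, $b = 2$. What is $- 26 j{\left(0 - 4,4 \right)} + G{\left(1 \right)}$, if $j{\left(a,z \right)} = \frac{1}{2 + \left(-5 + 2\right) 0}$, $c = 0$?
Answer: $-1$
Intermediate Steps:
$j{\left(a,z \right)} = \frac{1}{2}$ ($j{\left(a,z \right)} = \frac{1}{2 - 0} = \frac{1}{2 + 0} = \frac{1}{2}$)
$G{\left(y \right)} = 12$ ($G{\left(y \right)} = \left(2 + 0\right) \left(6 + 0\right) = 2 \cdot 6 = 12$)
$- 26 j{\left(0 - 4,4 \right)} + G{\left(1 \right)} = \left(-26\right) \frac{1}{2} + 12 = -13 + 12 = -1$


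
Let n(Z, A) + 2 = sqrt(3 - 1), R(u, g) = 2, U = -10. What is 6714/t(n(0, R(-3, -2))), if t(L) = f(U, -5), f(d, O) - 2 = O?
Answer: -2238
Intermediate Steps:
f(d, O) = 2 + O
n(Z, A) = -2 + sqrt(2) (n(Z, A) = -2 + sqrt(3 - 1) = -2 + sqrt(2))
t(L) = -3 (t(L) = 2 - 5 = -3)
6714/t(n(0, R(-3, -2))) = 6714/(-3) = 6714*(-1/3) = -2238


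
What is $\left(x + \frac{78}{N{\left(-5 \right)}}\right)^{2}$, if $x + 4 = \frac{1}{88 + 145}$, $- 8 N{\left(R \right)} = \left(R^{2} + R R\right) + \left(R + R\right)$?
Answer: $\frac{521163241}{1357225} \approx 383.99$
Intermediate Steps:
$N{\left(R \right)} = - \frac{R}{4} - \frac{R^{2}}{4}$ ($N{\left(R \right)} = - \frac{\left(R^{2} + R R\right) + \left(R + R\right)}{8} = - \frac{\left(R^{2} + R^{2}\right) + 2 R}{8} = - \frac{2 R^{2} + 2 R}{8} = - \frac{2 R + 2 R^{2}}{8} = - \frac{R}{4} - \frac{R^{2}}{4}$)
$x = - \frac{931}{233}$ ($x = -4 + \frac{1}{88 + 145} = -4 + \frac{1}{233} = - \frac{931}{233} \approx -3.9957$)
$\left(x + \frac{78}{N{\left(-5 \right)}}\right)^{2} = \left(- \frac{931}{233} + \frac{78}{\left(- \frac{1}{4}\right) \left(-5\right) \left(1 - 5\right)}\right)^{2} = \left(- \frac{931}{233} + \frac{78}{\left(- \frac{1}{4}\right) \left(-5\right) \left(-4\right)}\right)^{2} = \left(- \frac{931}{233} + \frac{78}{-5}\right)^{2} = \left(- \frac{931}{233} + 78 \left(- \frac{1}{5}\right)\right)^{2} = \left(- \frac{931}{233} - \frac{78}{5}\right)^{2} = \left(- \frac{22829}{1165}\right)^{2} = \frac{521163241}{1357225}$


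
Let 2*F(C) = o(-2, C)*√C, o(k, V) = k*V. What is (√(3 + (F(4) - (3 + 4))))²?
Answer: -12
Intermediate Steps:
o(k, V) = V*k
F(C) = -C^(3/2) (F(C) = ((C*(-2))*√C)/2 = ((-2*C)*√C)/2 = (-2*C^(3/2))/2 = -C^(3/2))
(√(3 + (F(4) - (3 + 4))))² = (√(3 + (-4^(3/2) - (3 + 4))))² = (√(3 + (-1*8 - 1*7)))² = (√(3 + (-8 - 7)))² = (√(3 - 15))² = (√(-12))² = (2*I*√3)² = -12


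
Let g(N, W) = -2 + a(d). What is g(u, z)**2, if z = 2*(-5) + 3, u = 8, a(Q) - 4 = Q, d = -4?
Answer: 4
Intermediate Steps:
a(Q) = 4 + Q
z = -7 (z = -10 + 3 = -7)
g(N, W) = -2 (g(N, W) = -2 + (4 - 4) = -2 + 0 = -2)
g(u, z)**2 = (-2)**2 = 4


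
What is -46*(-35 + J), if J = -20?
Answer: 2530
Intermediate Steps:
-46*(-35 + J) = -46*(-35 - 20) = -46*(-55) = 2530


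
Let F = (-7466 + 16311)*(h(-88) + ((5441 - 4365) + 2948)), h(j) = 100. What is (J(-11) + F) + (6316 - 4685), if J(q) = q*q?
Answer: 36478532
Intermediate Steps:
J(q) = q**2
F = 36476780 (F = (-7466 + 16311)*(100 + ((5441 - 4365) + 2948)) = 8845*(100 + (1076 + 2948)) = 8845*(100 + 4024) = 8845*4124 = 36476780)
(J(-11) + F) + (6316 - 4685) = ((-11)**2 + 36476780) + (6316 - 4685) = (121 + 36476780) + 1631 = 36476901 + 1631 = 36478532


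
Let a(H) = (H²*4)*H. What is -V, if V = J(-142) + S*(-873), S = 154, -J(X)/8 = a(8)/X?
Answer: 9537190/71 ≈ 1.3433e+5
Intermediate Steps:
a(H) = 4*H³ (a(H) = (4*H²)*H = 4*H³)
J(X) = -16384/X (J(X) = -8*4*8³/X = -8*4*512/X = -16384/X)
V = -9537190/71 (V = -16384/(-142) + 154*(-873) = -16384*(-1/142) - 134442 = 8192/71 - 134442 = -9537190/71 ≈ -1.3433e+5)
-V = -1*(-9537190/71) = 9537190/71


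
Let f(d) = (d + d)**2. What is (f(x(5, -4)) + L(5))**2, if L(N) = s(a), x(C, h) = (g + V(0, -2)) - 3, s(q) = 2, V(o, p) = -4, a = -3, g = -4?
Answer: 236196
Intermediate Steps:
x(C, h) = -11 (x(C, h) = (-4 - 4) - 3 = -8 - 3 = -11)
L(N) = 2
f(d) = 4*d**2 (f(d) = (2*d)**2 = 4*d**2)
(f(x(5, -4)) + L(5))**2 = (4*(-11)**2 + 2)**2 = (4*121 + 2)**2 = (484 + 2)**2 = 486**2 = 236196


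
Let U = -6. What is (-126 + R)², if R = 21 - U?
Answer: 9801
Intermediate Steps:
R = 27 (R = 21 - 1*(-6) = 21 + 6 = 27)
(-126 + R)² = (-126 + 27)² = (-99)² = 9801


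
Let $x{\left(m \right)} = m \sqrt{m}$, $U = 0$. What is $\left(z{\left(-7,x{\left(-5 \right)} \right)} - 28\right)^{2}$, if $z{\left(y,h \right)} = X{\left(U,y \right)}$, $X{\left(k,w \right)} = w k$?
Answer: $784$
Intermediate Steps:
$X{\left(k,w \right)} = k w$
$x{\left(m \right)} = m^{\frac{3}{2}}$
$z{\left(y,h \right)} = 0$ ($z{\left(y,h \right)} = 0 y = 0$)
$\left(z{\left(-7,x{\left(-5 \right)} \right)} - 28\right)^{2} = \left(0 - 28\right)^{2} = \left(-28\right)^{2} = 784$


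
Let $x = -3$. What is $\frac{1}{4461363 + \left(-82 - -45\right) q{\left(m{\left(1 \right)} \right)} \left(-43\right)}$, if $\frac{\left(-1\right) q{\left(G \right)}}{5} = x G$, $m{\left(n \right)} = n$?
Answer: $\frac{1}{4485228} \approx 2.2295 \cdot 10^{-7}$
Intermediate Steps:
$q{\left(G \right)} = 15 G$ ($q{\left(G \right)} = - 5 \left(- 3 G\right) = 15 G$)
$\frac{1}{4461363 + \left(-82 - -45\right) q{\left(m{\left(1 \right)} \right)} \left(-43\right)} = \frac{1}{4461363 + \left(-82 - -45\right) 15 \cdot 1 \left(-43\right)} = \frac{1}{4461363 + \left(-82 + 45\right) 15 \left(-43\right)} = \frac{1}{4461363 + \left(-37\right) 15 \left(-43\right)} = \frac{1}{4461363 - -23865} = \frac{1}{4461363 + 23865} = \frac{1}{4485228}$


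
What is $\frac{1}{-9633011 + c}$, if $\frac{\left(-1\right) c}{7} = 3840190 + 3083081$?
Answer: $- \frac{1}{58095908} \approx -1.7213 \cdot 10^{-8}$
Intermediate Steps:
$c = -48462897$ ($c = - 7 \left(3840190 + 3083081\right) = \left(-7\right) 6923271 = -48462897$)
$\frac{1}{-9633011 + c} = \frac{1}{-9633011 - 48462897} = \frac{1}{-58095908} = - \frac{1}{58095908}$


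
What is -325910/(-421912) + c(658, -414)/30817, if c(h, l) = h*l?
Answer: -2280224419/282653524 ≈ -8.0672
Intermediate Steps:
-325910/(-421912) + c(658, -414)/30817 = -325910/(-421912) + (658*(-414))/30817 = -325910*(-1/421912) - 272412*1/30817 = 7085/9172 - 272412/30817 = -2280224419/282653524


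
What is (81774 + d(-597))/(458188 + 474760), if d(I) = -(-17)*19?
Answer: 82097/932948 ≈ 0.087997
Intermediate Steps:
d(I) = 323 (d(I) = -1*(-323) = 323)
(81774 + d(-597))/(458188 + 474760) = (81774 + 323)/(458188 + 474760) = 82097/932948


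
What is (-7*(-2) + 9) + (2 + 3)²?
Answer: 48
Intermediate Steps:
(-7*(-2) + 9) + (2 + 3)² = (14 + 9) + 5² = 23 + 25 = 48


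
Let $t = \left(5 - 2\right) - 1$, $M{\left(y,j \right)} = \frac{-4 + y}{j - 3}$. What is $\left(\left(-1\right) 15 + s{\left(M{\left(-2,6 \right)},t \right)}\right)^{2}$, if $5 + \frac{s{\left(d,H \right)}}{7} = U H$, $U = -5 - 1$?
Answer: $17956$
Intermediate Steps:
$M{\left(y,j \right)} = \frac{-4 + y}{-3 + j}$
$U = -6$ ($U = -5 - 1 = -6$)
$t = 2$ ($t = 3 - 1 = 2$)
$s{\left(d,H \right)} = -35 - 42 H$ ($s{\left(d,H \right)} = -35 + 7 \left(- 6 H\right) = -35 - 42 H$)
$\left(\left(-1\right) 15 + s{\left(M{\left(-2,6 \right)},t \right)}\right)^{2} = \left(\left(-1\right) 15 - 119\right)^{2} = \left(-15 - 119\right)^{2} = \left(-134\right)^{2} = 17956$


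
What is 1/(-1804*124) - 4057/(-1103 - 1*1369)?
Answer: 113441525/69122064 ≈ 1.6412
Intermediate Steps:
1/(-1804*124) - 4057/(-1103 - 1*1369) = -1/1804*1/124 - 4057/(-1103 - 1369) = -1/223696 - 4057/(-2472) = -1/223696 - 4057*(-1/2472) = -1/223696 + 4057/2472 = 113441525/69122064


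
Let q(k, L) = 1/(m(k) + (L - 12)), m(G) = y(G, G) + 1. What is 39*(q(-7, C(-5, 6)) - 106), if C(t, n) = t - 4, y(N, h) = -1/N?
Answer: -574899/139 ≈ -4136.0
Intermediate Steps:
C(t, n) = -4 + t
m(G) = 1 - 1/G (m(G) = -1/G + 1 = 1 - 1/G)
q(k, L) = 1/(-12 + L + (-1 + k)/k) (q(k, L) = 1/((-1 + k)/k + (L - 12)) = 1/((-1 + k)/k + (-12 + L)) = 1/(-12 + L + (-1 + k)/k))
39*(q(-7, C(-5, 6)) - 106) = 39*(-7/(-1 - 7 - 7*(-12 + (-4 - 5))) - 106) = 39*(-7/(-1 - 7 - 7*(-12 - 9)) - 106) = 39*(-7/(-1 - 7 - 7*(-21)) - 106) = 39*(-7/(-1 - 7 + 147) - 106) = 39*(-7/139 - 106) = 39*(-14741/139) = -574899/139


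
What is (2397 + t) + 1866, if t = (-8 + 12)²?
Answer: 4279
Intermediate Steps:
t = 16 (t = 4² = 16)
(2397 + t) + 1866 = (2397 + 16) + 1866 = 2413 + 1866 = 4279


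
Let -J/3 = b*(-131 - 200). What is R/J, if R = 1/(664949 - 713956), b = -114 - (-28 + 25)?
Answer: 1/5401698561 ≈ 1.8513e-10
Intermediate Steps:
b = -111 (b = -114 - 1*(-3) = -114 + 3 = -111)
J = -110223 (J = -(-333)*(-131 - 200) = -(-333)*(-331) = -3*36741 = -110223)
R = -1/49007 (R = 1/(-49007) = -1/49007 ≈ -2.0405e-5)
R/J = -1/49007/(-110223) = -1/49007*(-1/110223) = 1/5401698561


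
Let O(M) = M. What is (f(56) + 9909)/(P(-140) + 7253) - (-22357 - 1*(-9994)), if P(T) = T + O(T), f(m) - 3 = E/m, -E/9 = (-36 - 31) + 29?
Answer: 2414079279/195244 ≈ 12364.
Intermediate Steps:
E = 342 (E = -9*((-36 - 31) + 29) = -9*(-67 + 29) = -9*(-38) = 342)
f(m) = 3 + 342/m
P(T) = 2*T (P(T) = T + T = 2*T)
(f(56) + 9909)/(P(-140) + 7253) - (-22357 - 1*(-9994)) = ((3 + 342/56) + 9909)/(2*(-140) + 7253) - (-22357 - 1*(-9994)) = ((3 + 342*(1/56)) + 9909)/(-280 + 7253) - (-22357 + 9994) = ((3 + 171/28) + 9909)/6973 - 1*(-12363) = (255/28 + 9909)*(1/6973) + 12363 = (277707/28)*(1/6973) + 12363 = 277707/195244 + 12363 = 2414079279/195244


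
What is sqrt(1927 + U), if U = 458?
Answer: 3*sqrt(265) ≈ 48.836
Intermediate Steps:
sqrt(1927 + U) = sqrt(1927 + 458) = sqrt(2385) = 3*sqrt(265)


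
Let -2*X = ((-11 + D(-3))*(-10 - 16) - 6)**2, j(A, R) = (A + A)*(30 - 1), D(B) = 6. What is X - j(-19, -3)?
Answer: -6586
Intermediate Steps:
j(A, R) = 58*A (j(A, R) = (2*A)*29 = 58*A)
X = -7688 (X = -((-11 + 6)*(-10 - 16) - 6)**2/2 = -(-5*(-26) - 6)**2/2 = -(130 - 6)**2/2 = -1/2*124**2 = -1/2*15376 = -7688)
X - j(-19, -3) = -7688 - 58*(-19) = -7688 - 1*(-1102) = -7688 + 1102 = -6586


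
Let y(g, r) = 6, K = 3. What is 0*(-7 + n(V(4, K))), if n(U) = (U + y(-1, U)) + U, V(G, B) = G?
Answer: 0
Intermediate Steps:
n(U) = 6 + 2*U (n(U) = (U + 6) + U = (6 + U) + U = 6 + 2*U)
0*(-7 + n(V(4, K))) = 0*(-7 + (6 + 2*4)) = 0*(-7 + (6 + 8)) = 0*(-7 + 14) = 0*7 = 0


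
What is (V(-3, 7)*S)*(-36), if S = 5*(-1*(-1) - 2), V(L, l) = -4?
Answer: -720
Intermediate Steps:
S = -5 (S = 5*(1 - 2) = 5*(-1) = -5)
(V(-3, 7)*S)*(-36) = -4*(-5)*(-36) = 20*(-36) = -720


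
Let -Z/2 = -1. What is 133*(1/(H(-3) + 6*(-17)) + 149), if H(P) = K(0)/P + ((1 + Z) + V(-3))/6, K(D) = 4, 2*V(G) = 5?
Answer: 24353497/1229 ≈ 19816.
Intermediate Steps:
V(G) = 5/2 (V(G) = (½)*5 = 5/2)
Z = 2 (Z = -2*(-1) = 2)
H(P) = 11/12 + 4/P (H(P) = 4/P + ((1 + 2) + 5/2)/6 = 4/P + (3 + 5/2)*(⅙) = 4/P + (11/2)*(⅙) = 4/P + 11/12 = 11/12 + 4/P)
133*(1/(H(-3) + 6*(-17)) + 149) = 133*(1/((11/12 + 4/(-3)) + 6*(-17)) + 149) = 133*(1/((11/12 + 4*(-⅓)) - 102) + 149) = 133*(1/((11/12 - 4/3) - 102) + 149) = 133*(1/(-5/12 - 102) + 149) = 133*(1/(-1229/12) + 149) = 133*(-12/1229 + 149) = 133*(183109/1229) = 24353497/1229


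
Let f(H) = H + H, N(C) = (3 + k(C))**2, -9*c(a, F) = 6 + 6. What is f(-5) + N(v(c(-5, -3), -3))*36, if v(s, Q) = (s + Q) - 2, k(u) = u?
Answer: 390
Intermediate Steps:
c(a, F) = -4/3 (c(a, F) = -(6 + 6)/9 = -1/9*12 = -4/3)
v(s, Q) = -2 + Q + s (v(s, Q) = (Q + s) - 2 = -2 + Q + s)
N(C) = (3 + C)**2
f(H) = 2*H
f(-5) + N(v(c(-5, -3), -3))*36 = 2*(-5) + (3 + (-2 - 3 - 4/3))**2*36 = -10 + (3 - 19/3)**2*36 = -10 + (-10/3)**2*36 = -10 + (100/9)*36 = -10 + 400 = 390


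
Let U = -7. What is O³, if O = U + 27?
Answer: 8000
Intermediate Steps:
O = 20 (O = -7 + 27 = 20)
O³ = 20³ = 8000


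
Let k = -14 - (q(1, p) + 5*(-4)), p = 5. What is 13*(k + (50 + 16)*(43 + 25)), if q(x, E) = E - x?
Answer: 58370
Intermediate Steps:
k = 2 (k = -14 - ((5 - 1*1) + 5*(-4)) = -14 - ((5 - 1) - 20) = -14 - (4 - 20) = -14 - 1*(-16) = -14 + 16 = 2)
13*(k + (50 + 16)*(43 + 25)) = 13*(2 + (50 + 16)*(43 + 25)) = 13*(2 + 66*68) = 13*(2 + 4488) = 13*4490 = 58370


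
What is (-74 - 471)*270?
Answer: -147150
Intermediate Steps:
(-74 - 471)*270 = -545*270 = -147150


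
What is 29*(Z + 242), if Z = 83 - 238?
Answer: 2523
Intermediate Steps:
Z = -155
29*(Z + 242) = 29*(-155 + 242) = 29*87 = 2523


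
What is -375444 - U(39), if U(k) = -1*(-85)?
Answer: -375529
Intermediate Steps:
U(k) = 85
-375444 - U(39) = -375444 - 1*85 = -375444 - 85 = -375529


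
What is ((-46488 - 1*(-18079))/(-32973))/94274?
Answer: 28409/3108496602 ≈ 9.1391e-6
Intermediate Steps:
((-46488 - 1*(-18079))/(-32973))/94274 = ((-46488 + 18079)*(-1/32973))*(1/94274) = -28409*(-1/32973)*(1/94274) = (28409/32973)*(1/94274) = 28409/3108496602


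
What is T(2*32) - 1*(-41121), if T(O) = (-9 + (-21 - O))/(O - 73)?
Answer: 370183/9 ≈ 41131.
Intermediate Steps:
T(O) = (-30 - O)/(-73 + O)
T(2*32) - 1*(-41121) = (-30 - 2*32)/(-73 + 2*32) - 1*(-41121) = (-30 - 1*64)/(-73 + 64) + 41121 = (-30 - 64)/(-9) + 41121 = -⅑*(-94) + 41121 = 94/9 + 41121 = 370183/9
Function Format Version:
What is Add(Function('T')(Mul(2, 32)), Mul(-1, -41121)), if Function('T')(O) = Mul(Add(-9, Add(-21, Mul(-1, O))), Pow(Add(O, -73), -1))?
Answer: Rational(370183, 9) ≈ 41131.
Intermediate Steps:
Function('T')(O) = Mul(Pow(Add(-73, O), -1), Add(-30, Mul(-1, O))) (Function('T')(O) = Mul(Add(-30, Mul(-1, O)), Pow(Add(-73, O), -1)) = Mul(Pow(Add(-73, O), -1), Add(-30, Mul(-1, O))))
Add(Function('T')(Mul(2, 32)), Mul(-1, -41121)) = Add(Mul(Pow(Add(-73, Mul(2, 32)), -1), Add(-30, Mul(-1, Mul(2, 32)))), Mul(-1, -41121)) = Add(Mul(Pow(Add(-73, 64), -1), Add(-30, Mul(-1, 64))), 41121) = Add(Mul(Pow(-9, -1), Add(-30, -64)), 41121) = Add(Mul(Rational(-1, 9), -94), 41121) = Add(Rational(94, 9), 41121) = Rational(370183, 9)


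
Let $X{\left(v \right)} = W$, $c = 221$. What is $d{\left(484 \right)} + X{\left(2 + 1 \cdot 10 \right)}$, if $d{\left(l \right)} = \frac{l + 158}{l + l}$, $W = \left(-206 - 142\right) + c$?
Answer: $- \frac{61147}{484} \approx -126.34$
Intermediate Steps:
$W = -127$ ($W = \left(-206 - 142\right) + 221 = -348 + 221 = -127$)
$d{\left(l \right)} = \frac{158 + l}{2 l}$
$X{\left(v \right)} = -127$
$d{\left(484 \right)} + X{\left(2 + 1 \cdot 10 \right)} = \frac{158 + 484}{2 \cdot 484} - 127 = \frac{1}{2} \cdot \frac{1}{484} \cdot 642 - 127 = \frac{321}{484} - 127 = - \frac{61147}{484}$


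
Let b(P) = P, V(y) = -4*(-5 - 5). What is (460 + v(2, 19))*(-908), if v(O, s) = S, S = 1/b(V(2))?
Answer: -4177027/10 ≈ -4.1770e+5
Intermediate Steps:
V(y) = 40 (V(y) = -4*(-10) = 40)
S = 1/40 ≈ 0.025000
v(O, s) = 1/40
(460 + v(2, 19))*(-908) = (460 + 1/40)*(-908) = (18401/40)*(-908) = -4177027/10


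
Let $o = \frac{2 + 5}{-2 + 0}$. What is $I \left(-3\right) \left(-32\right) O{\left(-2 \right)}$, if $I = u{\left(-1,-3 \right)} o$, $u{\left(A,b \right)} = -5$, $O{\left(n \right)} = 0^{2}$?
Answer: $0$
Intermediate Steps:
$O{\left(n \right)} = 0$
$o = - \frac{7}{2}$ ($o = \frac{7}{-2} = 7 \left(- \frac{1}{2}\right) = - \frac{7}{2} \approx -3.5$)
$I = \frac{35}{2}$ ($I = \left(-5\right) \left(- \frac{7}{2}\right) = \frac{35}{2} \approx 17.5$)
$I \left(-3\right) \left(-32\right) O{\left(-2 \right)} = \frac{35}{2} \left(-3\right) \left(-32\right) 0 = \left(- \frac{105}{2}\right) \left(-32\right) 0 = 1680 \cdot 0 = 0$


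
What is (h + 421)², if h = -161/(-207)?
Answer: 14409616/81 ≈ 1.7790e+5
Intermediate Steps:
h = 7/9 (h = -161*(-1/207) = 7/9 ≈ 0.77778)
(h + 421)² = (7/9 + 421)² = (3796/9)² = 14409616/81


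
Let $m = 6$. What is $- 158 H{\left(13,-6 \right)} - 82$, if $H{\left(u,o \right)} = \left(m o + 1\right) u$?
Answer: $71808$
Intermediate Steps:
$H{\left(u,o \right)} = u \left(1 + 6 o\right)$ ($H{\left(u,o \right)} = \left(6 o + 1\right) u = \left(1 + 6 o\right) u = u \left(1 + 6 o\right)$)
$- 158 H{\left(13,-6 \right)} - 82 = - 158 \cdot 13 \left(1 + 6 \left(-6\right)\right) - 82 = - 158 \cdot 13 \left(1 - 36\right) - 82 = - 158 \cdot 13 \left(-35\right) - 82 = \left(-158\right) \left(-455\right) - 82 = 71890 - 82 = 71808$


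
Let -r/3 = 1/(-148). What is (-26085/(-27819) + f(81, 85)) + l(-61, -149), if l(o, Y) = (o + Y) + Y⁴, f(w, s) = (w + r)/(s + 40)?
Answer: 84554529680195543/171550500 ≈ 4.9288e+8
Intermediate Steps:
r = 3/148 (r = -3/(-148) = -3*(-1/148) = 3/148 ≈ 0.020270)
f(w, s) = (3/148 + w)/(40 + s) (f(w, s) = (w + 3/148)/(s + 40) = (3/148 + w)/(40 + s))
l(o, Y) = Y + o + Y⁴ (l(o, Y) = (Y + o) + Y⁴ = Y + o + Y⁴)
(-26085/(-27819) + f(81, 85)) + l(-61, -149) = (-26085/(-27819) + (3/148 + 81)/(40 + 85)) + (-149 - 61 + (-149)⁴) = (-26085*(-1/27819) + (11991/148)/125) + (-149 - 61 + 492884401) = (8695/9273 + (1/125)*(11991/148)) + 492884191 = (8695/9273 + 11991/18500) + 492884191 = 272050043/171550500 + 492884191 = 84554529680195543/171550500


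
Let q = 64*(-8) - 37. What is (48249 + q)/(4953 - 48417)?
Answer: -3975/3622 ≈ -1.0975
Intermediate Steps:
q = -549 (q = -512 - 37 = -549)
(48249 + q)/(4953 - 48417) = (48249 - 549)/(4953 - 48417) = 47700/(-43464) = 47700*(-1/43464) = -3975/3622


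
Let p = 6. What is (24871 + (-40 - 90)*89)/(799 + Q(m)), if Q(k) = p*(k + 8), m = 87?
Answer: 13301/1369 ≈ 9.7159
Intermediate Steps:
Q(k) = 48 + 6*k (Q(k) = 6*(k + 8) = 6*(8 + k) = 48 + 6*k)
(24871 + (-40 - 90)*89)/(799 + Q(m)) = (24871 + (-40 - 90)*89)/(799 + (48 + 6*87)) = (24871 - 130*89)/(799 + (48 + 522)) = (24871 - 11570)/(799 + 570) = 13301/1369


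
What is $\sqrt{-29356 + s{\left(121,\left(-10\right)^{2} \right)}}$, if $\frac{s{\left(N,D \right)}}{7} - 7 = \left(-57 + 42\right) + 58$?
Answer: $i \sqrt{29006} \approx 170.31 i$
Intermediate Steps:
$s{\left(N,D \right)} = 350$ ($s{\left(N,D \right)} = 49 + 7 \left(\left(-57 + 42\right) + 58\right) = 49 + 7 \left(-15 + 58\right) = 49 + 7 \cdot 43 = 49 + 301 = 350$)
$\sqrt{-29356 + s{\left(121,\left(-10\right)^{2} \right)}} = \sqrt{-29356 + 350} = \sqrt{-29006} = i \sqrt{29006}$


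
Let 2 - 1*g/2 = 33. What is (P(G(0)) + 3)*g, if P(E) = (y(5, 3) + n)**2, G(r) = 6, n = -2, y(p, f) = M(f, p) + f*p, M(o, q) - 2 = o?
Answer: -20274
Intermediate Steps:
g = -62 (g = 4 - 2*33 = 4 - 66 = -62)
M(o, q) = 2 + o
y(p, f) = 2 + f + f*p (y(p, f) = (2 + f) + f*p = 2 + f + f*p)
P(E) = 324 (P(E) = ((2 + 3 + 3*5) - 2)**2 = ((2 + 3 + 15) - 2)**2 = (20 - 2)**2 = 18**2 = 324)
(P(G(0)) + 3)*g = (324 + 3)*(-62) = 327*(-62) = -20274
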